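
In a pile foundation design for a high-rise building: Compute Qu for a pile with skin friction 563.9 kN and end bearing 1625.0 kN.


Result: 2188.9 kN

Derivation:
Using Qu = Qf + Qb
Qu = 563.9 + 1625.0
Qu = 2188.9 kN


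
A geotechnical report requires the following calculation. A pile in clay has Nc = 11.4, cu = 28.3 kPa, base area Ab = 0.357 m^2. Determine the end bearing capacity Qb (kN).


Result: 115.18 kN

Derivation:
Using Qb = Nc * cu * Ab
Qb = 11.4 * 28.3 * 0.357
Qb = 115.18 kN


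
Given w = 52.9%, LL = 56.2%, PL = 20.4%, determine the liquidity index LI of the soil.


First compute the plasticity index:
PI = LL - PL = 56.2 - 20.4 = 35.8
Then compute the liquidity index:
LI = (w - PL) / PI
LI = (52.9 - 20.4) / 35.8
LI = 0.908


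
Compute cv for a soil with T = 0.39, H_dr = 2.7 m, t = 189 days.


Using cv = T * H_dr^2 / t
H_dr^2 = 2.7^2 = 7.29
cv = 0.39 * 7.29 / 189
cv = 0.01504 m^2/day


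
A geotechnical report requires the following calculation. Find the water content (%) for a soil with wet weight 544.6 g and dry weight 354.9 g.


Using w = (m_wet - m_dry) / m_dry * 100
m_wet - m_dry = 544.6 - 354.9 = 189.7 g
w = 189.7 / 354.9 * 100
w = 53.45 %


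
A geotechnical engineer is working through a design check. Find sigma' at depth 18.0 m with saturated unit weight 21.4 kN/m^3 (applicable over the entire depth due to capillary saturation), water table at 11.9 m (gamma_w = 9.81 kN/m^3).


Result: 325.36 kPa

Derivation:
Total stress = gamma_sat * depth
sigma = 21.4 * 18.0 = 385.2 kPa
Pore water pressure u = gamma_w * (depth - d_wt)
u = 9.81 * (18.0 - 11.9) = 59.841 kPa
Effective stress = sigma - u
sigma' = 385.2 - 59.841 = 325.36 kPa


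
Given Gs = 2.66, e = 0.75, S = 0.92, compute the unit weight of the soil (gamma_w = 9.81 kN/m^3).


Using gamma = gamma_w * (Gs + S*e) / (1 + e)
Numerator: Gs + S*e = 2.66 + 0.92*0.75 = 3.35
Denominator: 1 + e = 1 + 0.75 = 1.75
gamma = 9.81 * 3.35 / 1.75
gamma = 18.779 kN/m^3


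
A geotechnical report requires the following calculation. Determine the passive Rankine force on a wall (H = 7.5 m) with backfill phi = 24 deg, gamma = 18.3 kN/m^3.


Compute passive earth pressure coefficient:
Kp = tan^2(45 + phi/2) = tan^2(57.0) = 2.371184
Compute passive force:
Pp = 0.5 * Kp * gamma * H^2
Pp = 0.5 * 2.371184 * 18.3 * 7.5^2
Pp = 1220.42 kN/m


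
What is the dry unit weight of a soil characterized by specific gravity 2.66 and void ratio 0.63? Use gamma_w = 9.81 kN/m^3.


Using gamma_d = Gs * gamma_w / (1 + e)
gamma_d = 2.66 * 9.81 / (1 + 0.63)
gamma_d = 2.66 * 9.81 / 1.63
gamma_d = 16.009 kN/m^3


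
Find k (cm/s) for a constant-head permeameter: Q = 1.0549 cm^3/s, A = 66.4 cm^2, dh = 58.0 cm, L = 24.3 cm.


Compute hydraulic gradient:
i = dh / L = 58.0 / 24.3 = 2.38683
Then apply Darcy's law:
k = Q / (A * i)
k = 1.0549 / (66.4 * 2.38683)
k = 1.0549 / 158.486
k = 0.006656 cm/s


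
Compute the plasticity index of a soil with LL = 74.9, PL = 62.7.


Result: 12.2

Derivation:
Using PI = LL - PL
PI = 74.9 - 62.7
PI = 12.2


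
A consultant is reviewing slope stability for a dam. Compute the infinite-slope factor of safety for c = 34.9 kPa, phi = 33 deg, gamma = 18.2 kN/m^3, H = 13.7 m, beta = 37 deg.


Result: 1.153

Derivation:
Using Fs = c / (gamma*H*sin(beta)*cos(beta)) + tan(phi)/tan(beta)
Cohesion contribution = 34.9 / (18.2*13.7*sin(37)*cos(37))
Cohesion contribution = 0.29122
Friction contribution = tan(33)/tan(37) = 0.861793
Fs = 0.29122 + 0.861793
Fs = 1.153


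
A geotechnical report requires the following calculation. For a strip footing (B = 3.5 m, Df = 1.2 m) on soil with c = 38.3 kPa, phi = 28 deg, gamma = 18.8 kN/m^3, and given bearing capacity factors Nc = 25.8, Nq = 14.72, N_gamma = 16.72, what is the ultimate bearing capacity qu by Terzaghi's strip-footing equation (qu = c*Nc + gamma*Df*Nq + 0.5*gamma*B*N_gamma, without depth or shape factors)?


Compute qu = c*Nc + gamma*Df*Nq + 0.5*gamma*B*N_gamma
Term 1: 38.3 * 25.8 = 988.14
Term 2: 18.8 * 1.2 * 14.72 = 332.0832
Term 3: 0.5 * 18.8 * 3.5 * 16.72 = 550.088
qu = 988.14 + 332.0832 + 550.088
qu = 1870.31 kPa


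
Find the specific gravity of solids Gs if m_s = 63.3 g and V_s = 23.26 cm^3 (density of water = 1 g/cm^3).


Result: 2.721

Derivation:
Using Gs = m_s / (V_s * rho_w)
Since rho_w = 1 g/cm^3:
Gs = 63.3 / 23.26
Gs = 2.721


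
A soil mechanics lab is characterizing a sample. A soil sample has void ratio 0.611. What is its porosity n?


Result: 0.3793

Derivation:
Using the relation n = e / (1 + e)
n = 0.611 / (1 + 0.611)
n = 0.611 / 1.611
n = 0.3793


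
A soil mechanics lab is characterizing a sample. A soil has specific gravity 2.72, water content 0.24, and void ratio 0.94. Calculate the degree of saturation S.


Result: 0.6945

Derivation:
Using S = Gs * w / e
S = 2.72 * 0.24 / 0.94
S = 0.6945


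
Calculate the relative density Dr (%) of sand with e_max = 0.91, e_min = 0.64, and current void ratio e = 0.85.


Result: 22.22 %

Derivation:
Using Dr = (e_max - e) / (e_max - e_min) * 100
e_max - e = 0.91 - 0.85 = 0.06
e_max - e_min = 0.91 - 0.64 = 0.27
Dr = 0.06 / 0.27 * 100
Dr = 22.22 %


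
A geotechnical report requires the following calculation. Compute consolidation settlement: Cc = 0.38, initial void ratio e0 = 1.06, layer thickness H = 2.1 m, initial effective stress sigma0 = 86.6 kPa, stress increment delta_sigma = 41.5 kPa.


Result: 0.0659 m

Derivation:
Using Sc = Cc * H / (1 + e0) * log10((sigma0 + delta_sigma) / sigma0)
Stress ratio = (86.6 + 41.5) / 86.6 = 1.47921
log10(1.47921) = 0.170031
Cc * H / (1 + e0) = 0.38 * 2.1 / (1 + 1.06) = 0.387379
Sc = 0.387379 * 0.170031
Sc = 0.0659 m


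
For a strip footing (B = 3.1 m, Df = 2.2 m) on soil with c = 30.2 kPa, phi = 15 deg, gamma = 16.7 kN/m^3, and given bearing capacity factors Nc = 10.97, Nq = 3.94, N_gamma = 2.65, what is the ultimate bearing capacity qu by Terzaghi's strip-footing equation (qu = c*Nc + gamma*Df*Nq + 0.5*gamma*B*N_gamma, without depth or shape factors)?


Compute qu = c*Nc + gamma*Df*Nq + 0.5*gamma*B*N_gamma
Term 1: 30.2 * 10.97 = 331.294
Term 2: 16.7 * 2.2 * 3.94 = 144.7556
Term 3: 0.5 * 16.7 * 3.1 * 2.65 = 68.59525
qu = 331.294 + 144.7556 + 68.59525
qu = 544.64 kPa


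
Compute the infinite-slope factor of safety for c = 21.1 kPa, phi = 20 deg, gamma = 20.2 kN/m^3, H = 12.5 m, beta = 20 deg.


Using Fs = c / (gamma*H*sin(beta)*cos(beta)) + tan(phi)/tan(beta)
Cohesion contribution = 21.1 / (20.2*12.5*sin(20)*cos(20))
Cohesion contribution = 0.260006
Friction contribution = tan(20)/tan(20) = 1
Fs = 0.260006 + 1
Fs = 1.26


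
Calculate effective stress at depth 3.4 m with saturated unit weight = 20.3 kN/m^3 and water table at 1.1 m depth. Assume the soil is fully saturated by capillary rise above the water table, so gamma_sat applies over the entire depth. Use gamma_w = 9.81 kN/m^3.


Total stress = gamma_sat * depth
sigma = 20.3 * 3.4 = 69.02 kPa
Pore water pressure u = gamma_w * (depth - d_wt)
u = 9.81 * (3.4 - 1.1) = 22.563 kPa
Effective stress = sigma - u
sigma' = 69.02 - 22.563 = 46.46 kPa


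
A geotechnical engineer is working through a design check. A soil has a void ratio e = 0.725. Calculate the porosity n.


Result: 0.4203

Derivation:
Using the relation n = e / (1 + e)
n = 0.725 / (1 + 0.725)
n = 0.725 / 1.725
n = 0.4203


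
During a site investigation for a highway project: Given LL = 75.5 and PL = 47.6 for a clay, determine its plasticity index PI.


Result: 27.9

Derivation:
Using PI = LL - PL
PI = 75.5 - 47.6
PI = 27.9


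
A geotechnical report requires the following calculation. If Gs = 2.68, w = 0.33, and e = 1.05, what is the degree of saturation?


Result: 0.8423

Derivation:
Using S = Gs * w / e
S = 2.68 * 0.33 / 1.05
S = 0.8423


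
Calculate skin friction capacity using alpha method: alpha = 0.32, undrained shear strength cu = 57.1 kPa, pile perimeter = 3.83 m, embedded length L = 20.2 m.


Using Qs = alpha * cu * perimeter * L
Qs = 0.32 * 57.1 * 3.83 * 20.2
Qs = 1413.63 kN


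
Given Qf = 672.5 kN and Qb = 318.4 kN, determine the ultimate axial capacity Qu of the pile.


Result: 990.9 kN

Derivation:
Using Qu = Qf + Qb
Qu = 672.5 + 318.4
Qu = 990.9 kN


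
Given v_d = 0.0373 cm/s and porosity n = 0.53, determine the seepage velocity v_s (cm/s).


Using v_s = v_d / n
v_s = 0.0373 / 0.53
v_s = 0.07038 cm/s


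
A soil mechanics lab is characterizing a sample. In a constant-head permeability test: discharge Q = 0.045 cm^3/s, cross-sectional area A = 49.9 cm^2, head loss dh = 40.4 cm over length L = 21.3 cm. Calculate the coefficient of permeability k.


Result: 0.000475 cm/s

Derivation:
Compute hydraulic gradient:
i = dh / L = 40.4 / 21.3 = 1.89671
Then apply Darcy's law:
k = Q / (A * i)
k = 0.045 / (49.9 * 1.89671)
k = 0.045 / 94.646
k = 0.000475 cm/s


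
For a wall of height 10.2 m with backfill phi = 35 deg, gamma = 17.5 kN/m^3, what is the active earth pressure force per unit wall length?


Compute active earth pressure coefficient:
Ka = tan^2(45 - phi/2) = tan^2(27.5) = 0.27099
Compute active force:
Pa = 0.5 * Ka * gamma * H^2
Pa = 0.5 * 0.27099 * 17.5 * 10.2^2
Pa = 246.7 kN/m


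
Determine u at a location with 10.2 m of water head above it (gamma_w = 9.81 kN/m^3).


Using u = gamma_w * h_w
u = 9.81 * 10.2
u = 100.06 kPa


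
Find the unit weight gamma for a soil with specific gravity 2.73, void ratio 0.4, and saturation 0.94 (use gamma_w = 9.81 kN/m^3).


Result: 21.764 kN/m^3

Derivation:
Using gamma = gamma_w * (Gs + S*e) / (1 + e)
Numerator: Gs + S*e = 2.73 + 0.94*0.4 = 3.106
Denominator: 1 + e = 1 + 0.4 = 1.4
gamma = 9.81 * 3.106 / 1.4
gamma = 21.764 kN/m^3


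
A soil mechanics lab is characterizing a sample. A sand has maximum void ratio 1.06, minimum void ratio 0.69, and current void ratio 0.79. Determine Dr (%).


Result: 72.97 %

Derivation:
Using Dr = (e_max - e) / (e_max - e_min) * 100
e_max - e = 1.06 - 0.79 = 0.27
e_max - e_min = 1.06 - 0.69 = 0.37
Dr = 0.27 / 0.37 * 100
Dr = 72.97 %


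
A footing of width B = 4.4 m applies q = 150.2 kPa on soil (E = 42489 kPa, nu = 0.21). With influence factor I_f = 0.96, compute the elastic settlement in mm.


Using Se = q * B * (1 - nu^2) * I_f / E
1 - nu^2 = 1 - 0.21^2 = 0.9559
Se = 150.2 * 4.4 * 0.9559 * 0.96 / 42489
Se = 0.014273 m
Convert to mm: Se = 0.014273 * 1000 = 14.273 mm


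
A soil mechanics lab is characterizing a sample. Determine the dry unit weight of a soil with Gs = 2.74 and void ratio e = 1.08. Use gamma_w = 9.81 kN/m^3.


Using gamma_d = Gs * gamma_w / (1 + e)
gamma_d = 2.74 * 9.81 / (1 + 1.08)
gamma_d = 2.74 * 9.81 / 2.08
gamma_d = 12.923 kN/m^3


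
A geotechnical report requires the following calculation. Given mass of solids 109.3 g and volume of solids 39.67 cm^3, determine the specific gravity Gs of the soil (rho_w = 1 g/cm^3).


Using Gs = m_s / (V_s * rho_w)
Since rho_w = 1 g/cm^3:
Gs = 109.3 / 39.67
Gs = 2.755


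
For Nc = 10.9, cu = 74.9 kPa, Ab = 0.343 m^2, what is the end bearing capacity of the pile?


Result: 280.03 kN

Derivation:
Using Qb = Nc * cu * Ab
Qb = 10.9 * 74.9 * 0.343
Qb = 280.03 kN


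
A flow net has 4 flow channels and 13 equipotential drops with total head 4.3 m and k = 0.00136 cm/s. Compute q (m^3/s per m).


Result: 1.799e-05 m^3/s per m

Derivation:
Convert k to m/s for unit consistency with H:
k = 0.00136 cm/s = 0.00136 / 100 m/s = 1.36e-05 m/s
Using q = k * H * Nf / Nd
Nf / Nd = 4 / 13 = 0.3077
q = 1.36e-05 * 4.3 * 0.3077
q = 1.799e-05 m^3/s per m


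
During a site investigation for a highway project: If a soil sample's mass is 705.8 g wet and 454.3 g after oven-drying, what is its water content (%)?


Using w = (m_wet - m_dry) / m_dry * 100
m_wet - m_dry = 705.8 - 454.3 = 251.5 g
w = 251.5 / 454.3 * 100
w = 55.36 %


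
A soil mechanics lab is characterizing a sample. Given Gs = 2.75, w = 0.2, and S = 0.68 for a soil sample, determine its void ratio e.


Using the relation e = Gs * w / S
e = 2.75 * 0.2 / 0.68
e = 0.8088


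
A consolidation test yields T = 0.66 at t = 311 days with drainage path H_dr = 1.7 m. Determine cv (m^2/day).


Result: 0.00613 m^2/day

Derivation:
Using cv = T * H_dr^2 / t
H_dr^2 = 1.7^2 = 2.89
cv = 0.66 * 2.89 / 311
cv = 0.00613 m^2/day


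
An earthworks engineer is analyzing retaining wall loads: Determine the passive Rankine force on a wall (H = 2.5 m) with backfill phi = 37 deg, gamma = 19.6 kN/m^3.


Compute passive earth pressure coefficient:
Kp = tan^2(45 + phi/2) = tan^2(63.5) = 4.022791
Compute passive force:
Pp = 0.5 * Kp * gamma * H^2
Pp = 0.5 * 4.022791 * 19.6 * 2.5^2
Pp = 246.4 kN/m


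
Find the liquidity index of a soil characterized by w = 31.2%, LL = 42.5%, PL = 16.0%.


Result: 0.574

Derivation:
First compute the plasticity index:
PI = LL - PL = 42.5 - 16.0 = 26.5
Then compute the liquidity index:
LI = (w - PL) / PI
LI = (31.2 - 16.0) / 26.5
LI = 0.574


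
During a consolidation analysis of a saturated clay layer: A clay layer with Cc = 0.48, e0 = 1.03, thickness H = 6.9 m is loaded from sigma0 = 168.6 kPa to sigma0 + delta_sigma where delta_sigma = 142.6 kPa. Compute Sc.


Using Sc = Cc * H / (1 + e0) * log10((sigma0 + delta_sigma) / sigma0)
Stress ratio = (168.6 + 142.6) / 168.6 = 1.84579
log10(1.84579) = 0.266182
Cc * H / (1 + e0) = 0.48 * 6.9 / (1 + 1.03) = 1.63153
Sc = 1.63153 * 0.266182
Sc = 0.4343 m


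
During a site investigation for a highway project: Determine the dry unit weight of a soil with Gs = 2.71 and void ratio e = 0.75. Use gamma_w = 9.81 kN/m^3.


Using gamma_d = Gs * gamma_w / (1 + e)
gamma_d = 2.71 * 9.81 / (1 + 0.75)
gamma_d = 2.71 * 9.81 / 1.75
gamma_d = 15.191 kN/m^3


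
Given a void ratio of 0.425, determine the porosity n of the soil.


Result: 0.2982

Derivation:
Using the relation n = e / (1 + e)
n = 0.425 / (1 + 0.425)
n = 0.425 / 1.425
n = 0.2982


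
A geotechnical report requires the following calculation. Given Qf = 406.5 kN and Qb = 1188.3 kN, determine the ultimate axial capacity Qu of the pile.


Using Qu = Qf + Qb
Qu = 406.5 + 1188.3
Qu = 1594.8 kN


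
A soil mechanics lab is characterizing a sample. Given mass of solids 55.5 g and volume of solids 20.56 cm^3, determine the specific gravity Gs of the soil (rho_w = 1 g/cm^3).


Using Gs = m_s / (V_s * rho_w)
Since rho_w = 1 g/cm^3:
Gs = 55.5 / 20.56
Gs = 2.699


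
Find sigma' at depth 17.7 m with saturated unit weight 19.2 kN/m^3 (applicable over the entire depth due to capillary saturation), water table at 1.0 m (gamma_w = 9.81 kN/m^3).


Total stress = gamma_sat * depth
sigma = 19.2 * 17.7 = 339.84 kPa
Pore water pressure u = gamma_w * (depth - d_wt)
u = 9.81 * (17.7 - 1.0) = 163.827 kPa
Effective stress = sigma - u
sigma' = 339.84 - 163.827 = 176.01 kPa


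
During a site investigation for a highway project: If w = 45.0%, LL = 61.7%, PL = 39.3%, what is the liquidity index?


Result: 0.254

Derivation:
First compute the plasticity index:
PI = LL - PL = 61.7 - 39.3 = 22.4
Then compute the liquidity index:
LI = (w - PL) / PI
LI = (45.0 - 39.3) / 22.4
LI = 0.254


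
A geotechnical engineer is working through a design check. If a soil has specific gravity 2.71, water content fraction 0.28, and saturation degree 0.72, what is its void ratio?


Using the relation e = Gs * w / S
e = 2.71 * 0.28 / 0.72
e = 1.0539


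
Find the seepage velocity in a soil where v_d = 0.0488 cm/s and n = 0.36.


Result: 0.13556 cm/s

Derivation:
Using v_s = v_d / n
v_s = 0.0488 / 0.36
v_s = 0.13556 cm/s


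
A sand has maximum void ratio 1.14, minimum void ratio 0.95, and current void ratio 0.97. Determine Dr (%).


Result: 89.47 %

Derivation:
Using Dr = (e_max - e) / (e_max - e_min) * 100
e_max - e = 1.14 - 0.97 = 0.17
e_max - e_min = 1.14 - 0.95 = 0.19
Dr = 0.17 / 0.19 * 100
Dr = 89.47 %


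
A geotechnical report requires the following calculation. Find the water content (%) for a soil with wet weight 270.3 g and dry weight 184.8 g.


Result: 46.27 %

Derivation:
Using w = (m_wet - m_dry) / m_dry * 100
m_wet - m_dry = 270.3 - 184.8 = 85.5 g
w = 85.5 / 184.8 * 100
w = 46.27 %


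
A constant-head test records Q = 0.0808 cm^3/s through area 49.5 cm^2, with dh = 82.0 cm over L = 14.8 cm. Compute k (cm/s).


Result: 0.000295 cm/s

Derivation:
Compute hydraulic gradient:
i = dh / L = 82.0 / 14.8 = 5.54054
Then apply Darcy's law:
k = Q / (A * i)
k = 0.0808 / (49.5 * 5.54054)
k = 0.0808 / 274.257
k = 0.000295 cm/s


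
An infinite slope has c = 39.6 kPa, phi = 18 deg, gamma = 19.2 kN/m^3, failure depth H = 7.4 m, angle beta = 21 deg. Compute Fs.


Using Fs = c / (gamma*H*sin(beta)*cos(beta)) + tan(phi)/tan(beta)
Cohesion contribution = 39.6 / (19.2*7.4*sin(21)*cos(21))
Cohesion contribution = 0.83307
Friction contribution = tan(18)/tan(21) = 0.846445
Fs = 0.83307 + 0.846445
Fs = 1.68


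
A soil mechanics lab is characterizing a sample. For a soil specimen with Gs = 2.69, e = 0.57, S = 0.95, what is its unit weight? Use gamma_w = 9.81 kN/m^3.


Using gamma = gamma_w * (Gs + S*e) / (1 + e)
Numerator: Gs + S*e = 2.69 + 0.95*0.57 = 3.2315
Denominator: 1 + e = 1 + 0.57 = 1.57
gamma = 9.81 * 3.2315 / 1.57
gamma = 20.192 kN/m^3


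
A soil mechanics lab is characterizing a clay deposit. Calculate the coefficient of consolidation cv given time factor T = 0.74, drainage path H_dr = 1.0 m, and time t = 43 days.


Using cv = T * H_dr^2 / t
H_dr^2 = 1.0^2 = 1.0
cv = 0.74 * 1.0 / 43
cv = 0.01721 m^2/day


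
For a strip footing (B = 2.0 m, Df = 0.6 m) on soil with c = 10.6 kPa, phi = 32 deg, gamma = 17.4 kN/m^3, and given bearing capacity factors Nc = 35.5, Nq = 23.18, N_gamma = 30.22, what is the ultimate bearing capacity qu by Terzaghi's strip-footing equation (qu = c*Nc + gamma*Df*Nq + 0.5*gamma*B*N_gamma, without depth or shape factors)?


Compute qu = c*Nc + gamma*Df*Nq + 0.5*gamma*B*N_gamma
Term 1: 10.6 * 35.5 = 376.3
Term 2: 17.4 * 0.6 * 23.18 = 241.9992
Term 3: 0.5 * 17.4 * 2.0 * 30.22 = 525.828
qu = 376.3 + 241.9992 + 525.828
qu = 1144.13 kPa


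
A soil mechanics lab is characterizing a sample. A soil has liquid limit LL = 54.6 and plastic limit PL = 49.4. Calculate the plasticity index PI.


Using PI = LL - PL
PI = 54.6 - 49.4
PI = 5.2


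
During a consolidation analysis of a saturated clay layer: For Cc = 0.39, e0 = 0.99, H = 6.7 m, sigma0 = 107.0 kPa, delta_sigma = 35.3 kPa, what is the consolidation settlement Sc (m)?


Using Sc = Cc * H / (1 + e0) * log10((sigma0 + delta_sigma) / sigma0)
Stress ratio = (107.0 + 35.3) / 107.0 = 1.32991
log10(1.32991) = 0.123821
Cc * H / (1 + e0) = 0.39 * 6.7 / (1 + 0.99) = 1.31307
Sc = 1.31307 * 0.123821
Sc = 0.1626 m


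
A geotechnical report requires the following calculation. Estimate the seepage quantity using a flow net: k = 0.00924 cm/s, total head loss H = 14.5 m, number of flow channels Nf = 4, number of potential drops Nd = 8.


Convert k to m/s for unit consistency with H:
k = 0.00924 cm/s = 0.00924 / 100 m/s = 9.24e-05 m/s
Using q = k * H * Nf / Nd
Nf / Nd = 4 / 8 = 0.5
q = 9.24e-05 * 14.5 * 0.5
q = 0.0006699 m^3/s per m


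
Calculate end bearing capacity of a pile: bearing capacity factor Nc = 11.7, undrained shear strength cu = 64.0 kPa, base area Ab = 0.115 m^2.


Using Qb = Nc * cu * Ab
Qb = 11.7 * 64.0 * 0.115
Qb = 86.11 kN


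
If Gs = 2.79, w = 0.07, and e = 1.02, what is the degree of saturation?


Result: 0.1915

Derivation:
Using S = Gs * w / e
S = 2.79 * 0.07 / 1.02
S = 0.1915


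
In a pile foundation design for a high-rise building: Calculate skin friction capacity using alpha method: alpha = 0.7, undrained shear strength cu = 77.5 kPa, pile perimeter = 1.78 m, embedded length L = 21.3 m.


Result: 2056.83 kN

Derivation:
Using Qs = alpha * cu * perimeter * L
Qs = 0.7 * 77.5 * 1.78 * 21.3
Qs = 2056.83 kN


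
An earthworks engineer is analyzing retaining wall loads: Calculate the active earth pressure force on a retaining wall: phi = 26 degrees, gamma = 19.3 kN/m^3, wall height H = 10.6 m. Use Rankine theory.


Compute active earth pressure coefficient:
Ka = tan^2(45 - phi/2) = tan^2(32.0) = 0.390462
Compute active force:
Pa = 0.5 * Ka * gamma * H^2
Pa = 0.5 * 0.390462 * 19.3 * 10.6^2
Pa = 423.37 kN/m


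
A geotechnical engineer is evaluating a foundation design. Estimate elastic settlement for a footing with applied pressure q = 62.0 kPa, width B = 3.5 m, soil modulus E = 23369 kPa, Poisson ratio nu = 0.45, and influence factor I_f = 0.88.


Using Se = q * B * (1 - nu^2) * I_f / E
1 - nu^2 = 1 - 0.45^2 = 0.7975
Se = 62.0 * 3.5 * 0.7975 * 0.88 / 23369
Se = 0.006517 m
Convert to mm: Se = 0.006517 * 1000 = 6.517 mm


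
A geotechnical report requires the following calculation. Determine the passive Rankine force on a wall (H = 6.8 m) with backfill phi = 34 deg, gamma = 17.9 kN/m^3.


Compute passive earth pressure coefficient:
Kp = tan^2(45 + phi/2) = tan^2(62.0) = 3.537132
Compute passive force:
Pp = 0.5 * Kp * gamma * H^2
Pp = 0.5 * 3.537132 * 17.9 * 6.8^2
Pp = 1463.84 kN/m


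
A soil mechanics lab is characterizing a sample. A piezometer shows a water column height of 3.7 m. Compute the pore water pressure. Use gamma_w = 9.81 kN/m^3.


Using u = gamma_w * h_w
u = 9.81 * 3.7
u = 36.3 kPa


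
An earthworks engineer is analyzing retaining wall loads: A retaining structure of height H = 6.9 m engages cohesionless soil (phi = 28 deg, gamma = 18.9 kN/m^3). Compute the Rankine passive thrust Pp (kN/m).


Compute passive earth pressure coefficient:
Kp = tan^2(45 + phi/2) = tan^2(59.0) = 2.769826
Compute passive force:
Pp = 0.5 * Kp * gamma * H^2
Pp = 0.5 * 2.769826 * 18.9 * 6.9^2
Pp = 1246.18 kN/m


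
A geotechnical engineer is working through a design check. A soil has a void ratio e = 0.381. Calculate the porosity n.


Result: 0.2759

Derivation:
Using the relation n = e / (1 + e)
n = 0.381 / (1 + 0.381)
n = 0.381 / 1.381
n = 0.2759


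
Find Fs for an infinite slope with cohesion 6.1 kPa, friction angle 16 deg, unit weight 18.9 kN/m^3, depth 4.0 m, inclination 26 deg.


Using Fs = c / (gamma*H*sin(beta)*cos(beta)) + tan(phi)/tan(beta)
Cohesion contribution = 6.1 / (18.9*4.0*sin(26)*cos(26))
Cohesion contribution = 0.204789
Friction contribution = tan(16)/tan(26) = 0.587915
Fs = 0.204789 + 0.587915
Fs = 0.793


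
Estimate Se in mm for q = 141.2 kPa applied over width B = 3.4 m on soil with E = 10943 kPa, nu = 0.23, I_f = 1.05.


Using Se = q * B * (1 - nu^2) * I_f / E
1 - nu^2 = 1 - 0.23^2 = 0.9471
Se = 141.2 * 3.4 * 0.9471 * 1.05 / 10943
Se = 0.043628 m
Convert to mm: Se = 0.043628 * 1000 = 43.628 mm


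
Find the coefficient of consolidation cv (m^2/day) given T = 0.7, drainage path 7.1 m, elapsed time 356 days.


Using cv = T * H_dr^2 / t
H_dr^2 = 7.1^2 = 50.41
cv = 0.7 * 50.41 / 356
cv = 0.09912 m^2/day


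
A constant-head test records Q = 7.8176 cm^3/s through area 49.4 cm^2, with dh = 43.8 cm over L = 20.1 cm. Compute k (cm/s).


Compute hydraulic gradient:
i = dh / L = 43.8 / 20.1 = 2.1791
Then apply Darcy's law:
k = Q / (A * i)
k = 7.8176 / (49.4 * 2.1791)
k = 7.8176 / 107.648
k = 0.072622 cm/s


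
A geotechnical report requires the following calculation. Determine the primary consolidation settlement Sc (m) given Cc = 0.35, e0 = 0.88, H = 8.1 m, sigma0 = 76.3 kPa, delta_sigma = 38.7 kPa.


Using Sc = Cc * H / (1 + e0) * log10((sigma0 + delta_sigma) / sigma0)
Stress ratio = (76.3 + 38.7) / 76.3 = 1.50721
log10(1.50721) = 0.178173
Cc * H / (1 + e0) = 0.35 * 8.1 / (1 + 0.88) = 1.50798
Sc = 1.50798 * 0.178173
Sc = 0.2687 m


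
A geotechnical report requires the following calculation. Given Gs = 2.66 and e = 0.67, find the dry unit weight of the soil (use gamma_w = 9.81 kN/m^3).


Result: 15.626 kN/m^3

Derivation:
Using gamma_d = Gs * gamma_w / (1 + e)
gamma_d = 2.66 * 9.81 / (1 + 0.67)
gamma_d = 2.66 * 9.81 / 1.67
gamma_d = 15.626 kN/m^3


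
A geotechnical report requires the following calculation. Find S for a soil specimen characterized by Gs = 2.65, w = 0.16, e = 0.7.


Using S = Gs * w / e
S = 2.65 * 0.16 / 0.7
S = 0.6057


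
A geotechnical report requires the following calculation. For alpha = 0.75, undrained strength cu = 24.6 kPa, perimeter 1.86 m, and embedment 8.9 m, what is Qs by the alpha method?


Using Qs = alpha * cu * perimeter * L
Qs = 0.75 * 24.6 * 1.86 * 8.9
Qs = 305.42 kN


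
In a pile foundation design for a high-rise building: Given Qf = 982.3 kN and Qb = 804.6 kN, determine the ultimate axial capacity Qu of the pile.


Using Qu = Qf + Qb
Qu = 982.3 + 804.6
Qu = 1786.9 kN


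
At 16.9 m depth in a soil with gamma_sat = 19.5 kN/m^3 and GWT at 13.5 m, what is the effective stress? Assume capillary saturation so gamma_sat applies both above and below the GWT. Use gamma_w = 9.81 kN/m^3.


Total stress = gamma_sat * depth
sigma = 19.5 * 16.9 = 329.55 kPa
Pore water pressure u = gamma_w * (depth - d_wt)
u = 9.81 * (16.9 - 13.5) = 33.354 kPa
Effective stress = sigma - u
sigma' = 329.55 - 33.354 = 296.2 kPa


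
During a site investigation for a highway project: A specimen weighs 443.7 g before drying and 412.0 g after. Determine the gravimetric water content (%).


Result: 7.69 %

Derivation:
Using w = (m_wet - m_dry) / m_dry * 100
m_wet - m_dry = 443.7 - 412.0 = 31.7 g
w = 31.7 / 412.0 * 100
w = 7.69 %


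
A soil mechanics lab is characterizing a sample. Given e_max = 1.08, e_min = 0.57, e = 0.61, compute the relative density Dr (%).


Using Dr = (e_max - e) / (e_max - e_min) * 100
e_max - e = 1.08 - 0.61 = 0.47
e_max - e_min = 1.08 - 0.57 = 0.51
Dr = 0.47 / 0.51 * 100
Dr = 92.16 %


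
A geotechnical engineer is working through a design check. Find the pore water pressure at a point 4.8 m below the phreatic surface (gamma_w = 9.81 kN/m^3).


Result: 47.09 kPa

Derivation:
Using u = gamma_w * h_w
u = 9.81 * 4.8
u = 47.09 kPa


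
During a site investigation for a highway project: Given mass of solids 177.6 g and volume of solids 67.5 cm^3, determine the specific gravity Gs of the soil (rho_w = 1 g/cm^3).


Using Gs = m_s / (V_s * rho_w)
Since rho_w = 1 g/cm^3:
Gs = 177.6 / 67.5
Gs = 2.631


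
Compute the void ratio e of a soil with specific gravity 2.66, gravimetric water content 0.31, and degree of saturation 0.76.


Using the relation e = Gs * w / S
e = 2.66 * 0.31 / 0.76
e = 1.085


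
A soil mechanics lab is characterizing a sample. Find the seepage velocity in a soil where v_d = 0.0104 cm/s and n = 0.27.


Result: 0.03852 cm/s

Derivation:
Using v_s = v_d / n
v_s = 0.0104 / 0.27
v_s = 0.03852 cm/s


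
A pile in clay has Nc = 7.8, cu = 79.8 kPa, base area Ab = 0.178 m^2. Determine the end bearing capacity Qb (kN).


Result: 110.79 kN

Derivation:
Using Qb = Nc * cu * Ab
Qb = 7.8 * 79.8 * 0.178
Qb = 110.79 kN


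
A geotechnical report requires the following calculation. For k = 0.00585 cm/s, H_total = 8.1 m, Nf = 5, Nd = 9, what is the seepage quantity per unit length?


Convert k to m/s for unit consistency with H:
k = 0.00585 cm/s = 0.00585 / 100 m/s = 5.85e-05 m/s
Using q = k * H * Nf / Nd
Nf / Nd = 5 / 9 = 0.5556
q = 5.85e-05 * 8.1 * 0.5556
q = 0.0002632 m^3/s per m


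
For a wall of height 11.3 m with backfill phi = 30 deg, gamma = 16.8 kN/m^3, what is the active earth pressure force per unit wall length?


Compute active earth pressure coefficient:
Ka = tan^2(45 - phi/2) = tan^2(30.0) = 0.333333
Compute active force:
Pa = 0.5 * Ka * gamma * H^2
Pa = 0.5 * 0.333333 * 16.8 * 11.3^2
Pa = 357.53 kN/m


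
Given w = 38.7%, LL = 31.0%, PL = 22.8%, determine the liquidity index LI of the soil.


First compute the plasticity index:
PI = LL - PL = 31.0 - 22.8 = 8.2
Then compute the liquidity index:
LI = (w - PL) / PI
LI = (38.7 - 22.8) / 8.2
LI = 1.939


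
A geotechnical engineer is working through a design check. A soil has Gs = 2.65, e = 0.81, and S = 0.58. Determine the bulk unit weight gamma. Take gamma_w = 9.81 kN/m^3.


Using gamma = gamma_w * (Gs + S*e) / (1 + e)
Numerator: Gs + S*e = 2.65 + 0.58*0.81 = 3.1198
Denominator: 1 + e = 1 + 0.81 = 1.81
gamma = 9.81 * 3.1198 / 1.81
gamma = 16.909 kN/m^3


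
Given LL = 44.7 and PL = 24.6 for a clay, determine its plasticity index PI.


Using PI = LL - PL
PI = 44.7 - 24.6
PI = 20.1


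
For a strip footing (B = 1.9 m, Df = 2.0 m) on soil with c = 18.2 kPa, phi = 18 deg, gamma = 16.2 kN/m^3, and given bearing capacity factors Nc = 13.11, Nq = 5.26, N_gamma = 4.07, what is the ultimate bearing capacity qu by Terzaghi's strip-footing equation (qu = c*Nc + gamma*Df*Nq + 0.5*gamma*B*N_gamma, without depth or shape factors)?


Compute qu = c*Nc + gamma*Df*Nq + 0.5*gamma*B*N_gamma
Term 1: 18.2 * 13.11 = 238.602
Term 2: 16.2 * 2.0 * 5.26 = 170.424
Term 3: 0.5 * 16.2 * 1.9 * 4.07 = 62.6373
qu = 238.602 + 170.424 + 62.6373
qu = 471.66 kPa


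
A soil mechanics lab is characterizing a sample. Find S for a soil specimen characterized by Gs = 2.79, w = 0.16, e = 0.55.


Using S = Gs * w / e
S = 2.79 * 0.16 / 0.55
S = 0.8116


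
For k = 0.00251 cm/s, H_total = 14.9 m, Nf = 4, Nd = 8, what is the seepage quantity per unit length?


Result: 0.000187 m^3/s per m

Derivation:
Convert k to m/s for unit consistency with H:
k = 0.00251 cm/s = 0.00251 / 100 m/s = 2.51e-05 m/s
Using q = k * H * Nf / Nd
Nf / Nd = 4 / 8 = 0.5
q = 2.51e-05 * 14.9 * 0.5
q = 0.000187 m^3/s per m


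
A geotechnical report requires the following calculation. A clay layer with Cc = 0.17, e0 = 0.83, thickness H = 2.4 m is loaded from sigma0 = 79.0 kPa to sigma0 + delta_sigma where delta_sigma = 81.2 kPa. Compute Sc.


Using Sc = Cc * H / (1 + e0) * log10((sigma0 + delta_sigma) / sigma0)
Stress ratio = (79.0 + 81.2) / 79.0 = 2.02785
log10(2.02785) = 0.307035
Cc * H / (1 + e0) = 0.17 * 2.4 / (1 + 0.83) = 0.222951
Sc = 0.222951 * 0.307035
Sc = 0.0685 m


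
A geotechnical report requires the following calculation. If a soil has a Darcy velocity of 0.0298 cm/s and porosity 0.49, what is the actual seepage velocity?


Result: 0.06082 cm/s

Derivation:
Using v_s = v_d / n
v_s = 0.0298 / 0.49
v_s = 0.06082 cm/s


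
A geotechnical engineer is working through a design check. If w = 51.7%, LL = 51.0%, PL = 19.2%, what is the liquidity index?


Result: 1.022

Derivation:
First compute the plasticity index:
PI = LL - PL = 51.0 - 19.2 = 31.8
Then compute the liquidity index:
LI = (w - PL) / PI
LI = (51.7 - 19.2) / 31.8
LI = 1.022


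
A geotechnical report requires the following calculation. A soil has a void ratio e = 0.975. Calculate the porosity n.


Result: 0.4937

Derivation:
Using the relation n = e / (1 + e)
n = 0.975 / (1 + 0.975)
n = 0.975 / 1.975
n = 0.4937


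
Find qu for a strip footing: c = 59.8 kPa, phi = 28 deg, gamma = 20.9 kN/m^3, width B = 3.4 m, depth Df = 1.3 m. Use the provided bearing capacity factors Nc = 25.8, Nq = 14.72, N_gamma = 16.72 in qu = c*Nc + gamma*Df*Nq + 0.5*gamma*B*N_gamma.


Compute qu = c*Nc + gamma*Df*Nq + 0.5*gamma*B*N_gamma
Term 1: 59.8 * 25.8 = 1542.84
Term 2: 20.9 * 1.3 * 14.72 = 399.9424
Term 3: 0.5 * 20.9 * 3.4 * 16.72 = 594.0616
qu = 1542.84 + 399.9424 + 594.0616
qu = 2536.84 kPa


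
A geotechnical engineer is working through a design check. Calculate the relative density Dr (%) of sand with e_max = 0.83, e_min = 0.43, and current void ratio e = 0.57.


Using Dr = (e_max - e) / (e_max - e_min) * 100
e_max - e = 0.83 - 0.57 = 0.26
e_max - e_min = 0.83 - 0.43 = 0.4
Dr = 0.26 / 0.4 * 100
Dr = 65.0 %


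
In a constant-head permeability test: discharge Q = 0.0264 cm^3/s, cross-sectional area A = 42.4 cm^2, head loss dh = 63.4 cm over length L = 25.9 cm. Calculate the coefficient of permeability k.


Result: 0.000254 cm/s

Derivation:
Compute hydraulic gradient:
i = dh / L = 63.4 / 25.9 = 2.44788
Then apply Darcy's law:
k = Q / (A * i)
k = 0.0264 / (42.4 * 2.44788)
k = 0.0264 / 103.79
k = 0.000254 cm/s


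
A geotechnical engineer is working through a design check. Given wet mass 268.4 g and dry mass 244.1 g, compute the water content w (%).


Result: 9.95 %

Derivation:
Using w = (m_wet - m_dry) / m_dry * 100
m_wet - m_dry = 268.4 - 244.1 = 24.3 g
w = 24.3 / 244.1 * 100
w = 9.95 %


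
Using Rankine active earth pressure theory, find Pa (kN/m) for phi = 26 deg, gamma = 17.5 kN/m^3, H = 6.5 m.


Compute active earth pressure coefficient:
Ka = tan^2(45 - phi/2) = tan^2(32.0) = 0.390462
Compute active force:
Pa = 0.5 * Ka * gamma * H^2
Pa = 0.5 * 0.390462 * 17.5 * 6.5^2
Pa = 144.35 kN/m


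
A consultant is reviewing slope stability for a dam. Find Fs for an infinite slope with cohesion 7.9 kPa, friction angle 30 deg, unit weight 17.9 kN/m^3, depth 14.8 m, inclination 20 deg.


Using Fs = c / (gamma*H*sin(beta)*cos(beta)) + tan(phi)/tan(beta)
Cohesion contribution = 7.9 / (17.9*14.8*sin(20)*cos(20))
Cohesion contribution = 0.0927844
Friction contribution = tan(30)/tan(20) = 1.58626
Fs = 0.0927844 + 1.58626
Fs = 1.679


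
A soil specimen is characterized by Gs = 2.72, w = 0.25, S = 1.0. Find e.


Using the relation e = Gs * w / S
e = 2.72 * 0.25 / 1.0
e = 0.68


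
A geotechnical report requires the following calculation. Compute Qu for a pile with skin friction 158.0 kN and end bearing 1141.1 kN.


Result: 1299.1 kN

Derivation:
Using Qu = Qf + Qb
Qu = 158.0 + 1141.1
Qu = 1299.1 kN


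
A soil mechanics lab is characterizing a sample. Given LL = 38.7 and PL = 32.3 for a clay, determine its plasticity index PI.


Using PI = LL - PL
PI = 38.7 - 32.3
PI = 6.4


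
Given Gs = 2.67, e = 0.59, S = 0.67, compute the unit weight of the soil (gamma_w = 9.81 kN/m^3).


Using gamma = gamma_w * (Gs + S*e) / (1 + e)
Numerator: Gs + S*e = 2.67 + 0.67*0.59 = 3.0653
Denominator: 1 + e = 1 + 0.59 = 1.59
gamma = 9.81 * 3.0653 / 1.59
gamma = 18.912 kN/m^3


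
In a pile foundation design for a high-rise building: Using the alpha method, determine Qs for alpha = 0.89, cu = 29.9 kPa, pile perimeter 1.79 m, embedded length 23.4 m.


Result: 1114.63 kN

Derivation:
Using Qs = alpha * cu * perimeter * L
Qs = 0.89 * 29.9 * 1.79 * 23.4
Qs = 1114.63 kN


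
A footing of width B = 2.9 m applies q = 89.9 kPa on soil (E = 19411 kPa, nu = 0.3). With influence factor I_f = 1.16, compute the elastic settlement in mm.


Using Se = q * B * (1 - nu^2) * I_f / E
1 - nu^2 = 1 - 0.3^2 = 0.91
Se = 89.9 * 2.9 * 0.91 * 1.16 / 19411
Se = 0.014178 m
Convert to mm: Se = 0.014178 * 1000 = 14.178 mm


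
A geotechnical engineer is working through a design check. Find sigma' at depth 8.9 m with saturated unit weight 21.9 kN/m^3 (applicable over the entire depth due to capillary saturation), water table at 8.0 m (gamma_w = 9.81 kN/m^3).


Result: 186.08 kPa

Derivation:
Total stress = gamma_sat * depth
sigma = 21.9 * 8.9 = 194.91 kPa
Pore water pressure u = gamma_w * (depth - d_wt)
u = 9.81 * (8.9 - 8.0) = 8.829 kPa
Effective stress = sigma - u
sigma' = 194.91 - 8.829 = 186.08 kPa


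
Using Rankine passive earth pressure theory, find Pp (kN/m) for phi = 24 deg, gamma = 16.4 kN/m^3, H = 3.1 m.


Compute passive earth pressure coefficient:
Kp = tan^2(45 + phi/2) = tan^2(57.0) = 2.371184
Compute passive force:
Pp = 0.5 * Kp * gamma * H^2
Pp = 0.5 * 2.371184 * 16.4 * 3.1^2
Pp = 186.85 kN/m


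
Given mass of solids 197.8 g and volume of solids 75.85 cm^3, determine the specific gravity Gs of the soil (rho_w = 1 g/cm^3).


Using Gs = m_s / (V_s * rho_w)
Since rho_w = 1 g/cm^3:
Gs = 197.8 / 75.85
Gs = 2.608


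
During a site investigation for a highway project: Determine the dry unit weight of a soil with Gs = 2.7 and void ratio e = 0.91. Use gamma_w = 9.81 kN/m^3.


Result: 13.868 kN/m^3

Derivation:
Using gamma_d = Gs * gamma_w / (1 + e)
gamma_d = 2.7 * 9.81 / (1 + 0.91)
gamma_d = 2.7 * 9.81 / 1.91
gamma_d = 13.868 kN/m^3


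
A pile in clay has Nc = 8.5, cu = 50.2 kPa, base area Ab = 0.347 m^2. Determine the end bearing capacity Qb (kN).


Result: 148.06 kN

Derivation:
Using Qb = Nc * cu * Ab
Qb = 8.5 * 50.2 * 0.347
Qb = 148.06 kN


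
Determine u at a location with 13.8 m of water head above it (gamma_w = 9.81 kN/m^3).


Using u = gamma_w * h_w
u = 9.81 * 13.8
u = 135.38 kPa


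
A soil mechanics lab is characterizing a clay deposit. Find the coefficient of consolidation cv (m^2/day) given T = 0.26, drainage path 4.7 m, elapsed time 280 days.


Using cv = T * H_dr^2 / t
H_dr^2 = 4.7^2 = 22.09
cv = 0.26 * 22.09 / 280
cv = 0.02051 m^2/day


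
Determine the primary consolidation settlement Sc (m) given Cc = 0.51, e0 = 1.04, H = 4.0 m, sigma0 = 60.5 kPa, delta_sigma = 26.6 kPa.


Using Sc = Cc * H / (1 + e0) * log10((sigma0 + delta_sigma) / sigma0)
Stress ratio = (60.5 + 26.6) / 60.5 = 1.43967
log10(1.43967) = 0.158263
Cc * H / (1 + e0) = 0.51 * 4.0 / (1 + 1.04) = 1
Sc = 1 * 0.158263
Sc = 0.1583 m


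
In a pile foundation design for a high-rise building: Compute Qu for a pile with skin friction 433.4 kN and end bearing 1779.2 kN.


Using Qu = Qf + Qb
Qu = 433.4 + 1779.2
Qu = 2212.6 kN


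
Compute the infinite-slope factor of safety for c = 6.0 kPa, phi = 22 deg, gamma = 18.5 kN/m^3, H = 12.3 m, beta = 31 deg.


Using Fs = c / (gamma*H*sin(beta)*cos(beta)) + tan(phi)/tan(beta)
Cohesion contribution = 6.0 / (18.5*12.3*sin(31)*cos(31))
Cohesion contribution = 0.0597268
Friction contribution = tan(22)/tan(31) = 0.672413
Fs = 0.0597268 + 0.672413
Fs = 0.732


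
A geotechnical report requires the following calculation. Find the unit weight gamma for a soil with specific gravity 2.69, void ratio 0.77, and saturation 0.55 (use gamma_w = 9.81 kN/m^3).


Using gamma = gamma_w * (Gs + S*e) / (1 + e)
Numerator: Gs + S*e = 2.69 + 0.55*0.77 = 3.1135
Denominator: 1 + e = 1 + 0.77 = 1.77
gamma = 9.81 * 3.1135 / 1.77
gamma = 17.256 kN/m^3


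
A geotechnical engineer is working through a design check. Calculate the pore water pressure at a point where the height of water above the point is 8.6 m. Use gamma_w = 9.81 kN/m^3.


Using u = gamma_w * h_w
u = 9.81 * 8.6
u = 84.37 kPa


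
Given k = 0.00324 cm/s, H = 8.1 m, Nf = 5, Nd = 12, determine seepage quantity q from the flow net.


Result: 0.0001094 m^3/s per m

Derivation:
Convert k to m/s for unit consistency with H:
k = 0.00324 cm/s = 0.00324 / 100 m/s = 3.24e-05 m/s
Using q = k * H * Nf / Nd
Nf / Nd = 5 / 12 = 0.4167
q = 3.24e-05 * 8.1 * 0.4167
q = 0.0001094 m^3/s per m


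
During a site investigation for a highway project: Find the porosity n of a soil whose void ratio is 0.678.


Using the relation n = e / (1 + e)
n = 0.678 / (1 + 0.678)
n = 0.678 / 1.678
n = 0.4041


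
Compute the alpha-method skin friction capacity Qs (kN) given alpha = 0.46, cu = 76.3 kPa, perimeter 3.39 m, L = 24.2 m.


Result: 2879.37 kN

Derivation:
Using Qs = alpha * cu * perimeter * L
Qs = 0.46 * 76.3 * 3.39 * 24.2
Qs = 2879.37 kN


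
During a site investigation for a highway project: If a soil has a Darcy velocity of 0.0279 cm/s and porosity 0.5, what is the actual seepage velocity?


Using v_s = v_d / n
v_s = 0.0279 / 0.5
v_s = 0.0558 cm/s


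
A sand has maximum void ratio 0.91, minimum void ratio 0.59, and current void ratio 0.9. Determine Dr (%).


Using Dr = (e_max - e) / (e_max - e_min) * 100
e_max - e = 0.91 - 0.9 = 0.01
e_max - e_min = 0.91 - 0.59 = 0.32
Dr = 0.01 / 0.32 * 100
Dr = 3.13 %


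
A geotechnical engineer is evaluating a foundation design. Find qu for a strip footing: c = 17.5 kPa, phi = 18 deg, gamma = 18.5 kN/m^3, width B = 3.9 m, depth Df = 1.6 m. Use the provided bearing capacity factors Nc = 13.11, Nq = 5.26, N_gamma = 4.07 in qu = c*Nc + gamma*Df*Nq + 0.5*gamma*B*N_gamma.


Result: 531.95 kPa

Derivation:
Compute qu = c*Nc + gamma*Df*Nq + 0.5*gamma*B*N_gamma
Term 1: 17.5 * 13.11 = 229.425
Term 2: 18.5 * 1.6 * 5.26 = 155.696
Term 3: 0.5 * 18.5 * 3.9 * 4.07 = 146.82525
qu = 229.425 + 155.696 + 146.82525
qu = 531.95 kPa
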